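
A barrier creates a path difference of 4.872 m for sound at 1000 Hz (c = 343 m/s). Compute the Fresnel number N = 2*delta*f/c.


N = 2*delta*f/c = 2*delta/lambda, where lambda = c/f
lambda = 343 / 1000 = 0.343 m
N = 2 * 4.872 / 0.343 = 28.408


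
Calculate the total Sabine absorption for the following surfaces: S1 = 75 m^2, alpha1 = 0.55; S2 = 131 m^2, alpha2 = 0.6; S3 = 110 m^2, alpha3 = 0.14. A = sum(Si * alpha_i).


75 * 0.55 = 41.25
131 * 0.6 = 78.6
110 * 0.14 = 15.4
A_total = 41.25 + 78.6 + 15.4 = 135.25 m^2


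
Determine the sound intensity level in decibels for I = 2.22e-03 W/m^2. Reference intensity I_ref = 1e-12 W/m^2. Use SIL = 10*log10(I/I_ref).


I / I_ref = 2.22e-03 / 1e-12 = 2.22e+09
SIL = 10 * log10(2.22e+09) = 93.464 dB


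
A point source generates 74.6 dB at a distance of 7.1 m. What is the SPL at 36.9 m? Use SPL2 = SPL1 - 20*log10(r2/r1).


r2/r1 = 36.9/7.1 = 5.19718
Correction = 20*log10(5.19718) = 14.3154 dB
SPL2 = 74.6 - 14.3154 = 60.285 dB


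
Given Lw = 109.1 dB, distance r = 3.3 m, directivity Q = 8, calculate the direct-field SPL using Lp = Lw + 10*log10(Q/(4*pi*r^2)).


4*pi*r^2 = 4*pi*3.3^2 = 136.848 m^2
Q / (4*pi*r^2) = 8 / 136.848 = 0.058459
Lp = 109.1 + 10*log10(0.058459) = 96.769 dB


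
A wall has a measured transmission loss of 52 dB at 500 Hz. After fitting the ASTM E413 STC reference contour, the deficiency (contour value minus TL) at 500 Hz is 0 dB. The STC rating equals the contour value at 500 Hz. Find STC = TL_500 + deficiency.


By ASTM E413, STC = value of the fitted reference contour at 500 Hz.
Contour value at 500 Hz = TL_500 + deficiency = 52 + 0 = 52
STC = 52


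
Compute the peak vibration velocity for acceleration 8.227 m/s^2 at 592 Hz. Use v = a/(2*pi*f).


omega = 2*pi*f = 2*pi*592 = 3719.65 rad/s
v = a / omega = 8.227 / 3719.65 = 0.0022118 m/s


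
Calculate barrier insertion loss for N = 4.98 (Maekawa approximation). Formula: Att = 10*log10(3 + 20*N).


3 + 20*N = 3 + 20*4.98 = 102.6
Att = 10*log10(102.6) = 20.111 dB


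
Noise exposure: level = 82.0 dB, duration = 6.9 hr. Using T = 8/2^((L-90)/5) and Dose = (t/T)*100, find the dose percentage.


T_allowed = 8 / 2^((82.0 - 90)/5) = 24.2515 hr
Dose = 6.9 / 24.2515 * 100 = 28.452 %


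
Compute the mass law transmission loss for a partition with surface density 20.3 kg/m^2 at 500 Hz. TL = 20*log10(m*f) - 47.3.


m * f = 20.3 * 500 = 10150
20*log10(10150) = 80.1293 dB
TL = 80.1293 - 47.3 = 32.829 dB


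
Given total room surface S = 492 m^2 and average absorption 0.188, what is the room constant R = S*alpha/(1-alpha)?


R = 492 * 0.188 / (1 - 0.188) = 113.91 m^2


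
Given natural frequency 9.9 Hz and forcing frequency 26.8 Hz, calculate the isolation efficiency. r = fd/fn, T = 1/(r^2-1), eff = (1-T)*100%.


r = 26.8 / 9.9 = 2.70707
r^2 - 1 = 2.70707^2 - 1 = 6.32823
T = 1/6.32823 = 0.158022
Efficiency = (1 - 0.158022)*100 = 84.198 %


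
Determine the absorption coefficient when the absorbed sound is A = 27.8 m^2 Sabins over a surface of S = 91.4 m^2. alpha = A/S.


Absorption coefficient = absorbed power / incident power
alpha = A / S = 27.8 / 91.4 = 0.30416


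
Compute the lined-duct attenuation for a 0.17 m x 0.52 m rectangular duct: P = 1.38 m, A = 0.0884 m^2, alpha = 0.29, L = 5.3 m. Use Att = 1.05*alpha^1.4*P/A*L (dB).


alpha^1.4 = 0.29^1.4 = 0.176749
Attenuation rate = 1.05 * alpha^1.4 * P / A
= 1.05 * 0.176749 * 1.38 / 0.0884 = 2.89716 dB/m
Total Att = 2.89716 * 5.3 = 15.355 dB


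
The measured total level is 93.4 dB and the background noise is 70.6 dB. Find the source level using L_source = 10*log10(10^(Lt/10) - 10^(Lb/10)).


10^(93.4/10) = 2.18776e+09
10^(70.6/10) = 1.14815e+07
Difference = 2.18776e+09 - 1.14815e+07 = 2.17628e+09
L_source = 10*log10(2.17628e+09) = 93.377 dB


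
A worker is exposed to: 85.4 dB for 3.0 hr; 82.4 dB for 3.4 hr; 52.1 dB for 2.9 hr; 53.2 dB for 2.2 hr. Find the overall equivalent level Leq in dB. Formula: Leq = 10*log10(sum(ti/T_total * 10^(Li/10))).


T_total = 3.0 + 3.4 + 2.9 + 2.2 = 11.5 hr
(3.0/11.5) * 10^(85.4/10) = 9.04531e+07
(3.4/11.5) * 10^(82.4/10) = 5.13785e+07
(2.9/11.5) * 10^(52.1/10) = 40897.8
(2.2/11.5) * 10^(53.2/10) = 39969.1
Sum = 9.04531e+07 + 5.13785e+07 + 40897.8 + 39969.1 = 1.41912e+08
Leq = 10*log10(1.41912e+08) = 81.52 dB


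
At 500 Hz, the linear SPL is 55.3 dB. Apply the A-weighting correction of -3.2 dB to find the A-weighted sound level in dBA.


A-weighting table: 500 Hz -> -3.2 dB correction
SPL_A = SPL + correction = 55.3 + (-3.2) = 52.1 dBA


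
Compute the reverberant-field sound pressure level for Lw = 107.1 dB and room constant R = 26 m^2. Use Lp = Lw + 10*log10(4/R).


4/R = 4/26 = 0.153846
Lp = 107.1 + 10*log10(0.153846) = 98.971 dB


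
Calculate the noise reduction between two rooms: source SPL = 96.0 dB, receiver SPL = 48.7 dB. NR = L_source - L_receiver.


NR = L_source - L_receiver (difference between source and receiving room levels)
NR = 96.0 - 48.7 = 47.3 dB


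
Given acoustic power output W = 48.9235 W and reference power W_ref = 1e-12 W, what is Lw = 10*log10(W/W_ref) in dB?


W / W_ref = 48.9235 / 1e-12 = 4.89235e+13
Lw = 10 * log10(4.89235e+13) = 136.9 dB


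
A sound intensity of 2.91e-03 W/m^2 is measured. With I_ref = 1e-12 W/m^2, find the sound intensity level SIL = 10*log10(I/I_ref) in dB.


I / I_ref = 2.91e-03 / 1e-12 = 2.91e+09
SIL = 10 * log10(2.91e+09) = 94.639 dB


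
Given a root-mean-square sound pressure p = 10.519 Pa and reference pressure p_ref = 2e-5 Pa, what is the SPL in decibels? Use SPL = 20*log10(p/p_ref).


p / p_ref = 10.519 / 2e-5 = 525950
SPL = 20 * log10(525950) = 114.42 dB


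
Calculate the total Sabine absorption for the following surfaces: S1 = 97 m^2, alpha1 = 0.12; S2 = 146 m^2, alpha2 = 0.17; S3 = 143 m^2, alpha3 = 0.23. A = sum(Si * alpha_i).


97 * 0.12 = 11.64
146 * 0.17 = 24.82
143 * 0.23 = 32.89
A_total = 11.64 + 24.82 + 32.89 = 69.35 m^2


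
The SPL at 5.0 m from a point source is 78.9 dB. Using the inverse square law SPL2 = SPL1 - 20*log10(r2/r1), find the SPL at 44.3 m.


r2/r1 = 44.3/5.0 = 8.86
Correction = 20*log10(8.86) = 18.9487 dB
SPL2 = 78.9 - 18.9487 = 59.951 dB


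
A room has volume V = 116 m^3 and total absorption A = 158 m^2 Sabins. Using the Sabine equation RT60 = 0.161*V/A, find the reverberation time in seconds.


RT60 = 0.161 * 116 / 158 = 0.1182 s


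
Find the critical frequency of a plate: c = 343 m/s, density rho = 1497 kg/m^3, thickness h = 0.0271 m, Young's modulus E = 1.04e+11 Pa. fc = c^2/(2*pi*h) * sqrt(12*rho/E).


12*rho/E = 12*1497/1.04e+11 = 1.72731e-07
sqrt(12*rho/E) = sqrt(1.72731e-07) = 0.000415609
c^2/(2*pi*h) = 343^2/(2*pi*0.0271) = 690938
fc = 690938 * 0.000415609 = 287.16 Hz


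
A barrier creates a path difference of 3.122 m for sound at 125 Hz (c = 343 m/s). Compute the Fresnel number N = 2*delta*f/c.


N = 2*delta*f/c = 2*delta/lambda, where lambda = c/f
lambda = 343 / 125 = 2.744 m
N = 2 * 3.122 / 2.744 = 2.2755


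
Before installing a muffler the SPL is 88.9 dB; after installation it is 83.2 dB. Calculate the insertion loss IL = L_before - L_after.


Insertion loss = SPL without muffler - SPL with muffler
IL = 88.9 - 83.2 = 5.7 dB


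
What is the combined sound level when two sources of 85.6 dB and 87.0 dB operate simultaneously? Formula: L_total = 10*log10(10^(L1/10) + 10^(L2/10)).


10^(85.6/10) = 3.63078e+08
10^(87.0/10) = 5.01187e+08
Sum = 3.63078e+08 + 5.01187e+08 = 8.64265e+08
L_total = 10*log10(8.64265e+08) = 89.366 dB


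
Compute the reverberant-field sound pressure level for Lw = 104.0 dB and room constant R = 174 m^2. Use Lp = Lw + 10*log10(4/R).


4/R = 4/174 = 0.0229885
Lp = 104.0 + 10*log10(0.0229885) = 87.615 dB


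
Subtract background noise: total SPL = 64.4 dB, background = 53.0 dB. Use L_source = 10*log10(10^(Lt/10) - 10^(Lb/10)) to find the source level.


10^(64.4/10) = 2.75423e+06
10^(53.0/10) = 199526
Difference = 2.75423e+06 - 199526 = 2.5547e+06
L_source = 10*log10(2.5547e+06) = 64.073 dB


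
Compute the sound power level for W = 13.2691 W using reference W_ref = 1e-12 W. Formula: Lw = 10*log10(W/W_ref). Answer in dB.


W / W_ref = 13.2691 / 1e-12 = 1.32691e+13
Lw = 10 * log10(1.32691e+13) = 131.23 dB


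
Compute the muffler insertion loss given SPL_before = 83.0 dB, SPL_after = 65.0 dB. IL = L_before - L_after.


Insertion loss = SPL without muffler - SPL with muffler
IL = 83.0 - 65.0 = 18 dB


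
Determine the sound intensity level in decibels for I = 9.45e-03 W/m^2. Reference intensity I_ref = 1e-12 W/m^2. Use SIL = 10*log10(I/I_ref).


I / I_ref = 9.45e-03 / 1e-12 = 9.45e+09
SIL = 10 * log10(9.45e+09) = 99.754 dB


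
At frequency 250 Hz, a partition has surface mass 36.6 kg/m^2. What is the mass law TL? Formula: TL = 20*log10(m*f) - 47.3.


m * f = 36.6 * 250 = 9150
20*log10(9150) = 79.2284 dB
TL = 79.2284 - 47.3 = 31.928 dB


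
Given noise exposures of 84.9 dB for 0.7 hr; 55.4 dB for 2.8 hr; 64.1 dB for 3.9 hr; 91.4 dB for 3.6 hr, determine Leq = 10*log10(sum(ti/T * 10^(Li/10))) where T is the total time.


T_total = 0.7 + 2.8 + 3.9 + 3.6 = 11.0 hr
(0.7/11.0) * 10^(84.9/10) = 1.96655e+07
(2.8/11.0) * 10^(55.4/10) = 88260.3
(3.9/11.0) * 10^(64.1/10) = 911322
(3.6/11.0) * 10^(91.4/10) = 4.51762e+08
Sum = 1.96655e+07 + 88260.3 + 911322 + 4.51762e+08 = 4.72427e+08
Leq = 10*log10(4.72427e+08) = 86.743 dB


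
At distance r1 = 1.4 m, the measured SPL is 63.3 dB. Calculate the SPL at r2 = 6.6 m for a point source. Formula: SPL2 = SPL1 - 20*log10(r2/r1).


r2/r1 = 6.6/1.4 = 4.71429
Correction = 20*log10(4.71429) = 13.4683 dB
SPL2 = 63.3 - 13.4683 = 49.832 dB


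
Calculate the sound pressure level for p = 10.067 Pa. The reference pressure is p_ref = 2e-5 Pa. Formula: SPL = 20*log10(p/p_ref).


p / p_ref = 10.067 / 2e-5 = 503350
SPL = 20 * log10(503350) = 114.04 dB


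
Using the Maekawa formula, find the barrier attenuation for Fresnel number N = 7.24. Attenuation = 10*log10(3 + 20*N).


3 + 20*N = 3 + 20*7.24 = 147.8
Att = 10*log10(147.8) = 21.697 dB


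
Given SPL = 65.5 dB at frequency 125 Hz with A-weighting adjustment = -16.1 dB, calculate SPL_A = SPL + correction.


A-weighting table: 125 Hz -> -16.1 dB correction
SPL_A = SPL + correction = 65.5 + (-16.1) = 49.4 dBA


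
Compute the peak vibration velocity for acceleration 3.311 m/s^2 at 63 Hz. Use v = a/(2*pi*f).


omega = 2*pi*f = 2*pi*63 = 395.841 rad/s
v = a / omega = 3.311 / 395.841 = 0.0083645 m/s


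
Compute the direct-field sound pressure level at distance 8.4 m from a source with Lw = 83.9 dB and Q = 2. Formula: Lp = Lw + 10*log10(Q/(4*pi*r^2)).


4*pi*r^2 = 4*pi*8.4^2 = 886.683 m^2
Q / (4*pi*r^2) = 2 / 886.683 = 0.0022556
Lp = 83.9 + 10*log10(0.0022556) = 57.433 dB


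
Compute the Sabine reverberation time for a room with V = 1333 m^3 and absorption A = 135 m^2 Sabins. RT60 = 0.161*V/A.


RT60 = 0.161 * 1333 / 135 = 1.5897 s


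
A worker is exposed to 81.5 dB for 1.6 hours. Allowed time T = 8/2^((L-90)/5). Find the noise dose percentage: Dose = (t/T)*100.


T_allowed = 8 / 2^((81.5 - 90)/5) = 25.9921 hr
Dose = 1.6 / 25.9921 * 100 = 6.1557 %


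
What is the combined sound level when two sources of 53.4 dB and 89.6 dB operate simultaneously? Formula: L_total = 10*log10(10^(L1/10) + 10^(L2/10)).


10^(53.4/10) = 218776
10^(89.6/10) = 9.12011e+08
Sum = 218776 + 9.12011e+08 = 9.1223e+08
L_total = 10*log10(9.1223e+08) = 89.601 dB


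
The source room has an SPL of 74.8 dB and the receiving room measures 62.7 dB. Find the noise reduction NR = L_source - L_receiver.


NR = L_source - L_receiver (difference between source and receiving room levels)
NR = 74.8 - 62.7 = 12.1 dB


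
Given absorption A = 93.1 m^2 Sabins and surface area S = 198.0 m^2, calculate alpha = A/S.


Absorption coefficient = absorbed power / incident power
alpha = A / S = 93.1 / 198.0 = 0.4702


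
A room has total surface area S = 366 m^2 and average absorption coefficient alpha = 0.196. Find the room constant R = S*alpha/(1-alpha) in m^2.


R = 366 * 0.196 / (1 - 0.196) = 89.224 m^2


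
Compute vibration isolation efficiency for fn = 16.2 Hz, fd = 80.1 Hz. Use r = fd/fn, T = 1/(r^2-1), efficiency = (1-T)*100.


r = 80.1 / 16.2 = 4.94444
r^2 - 1 = 4.94444^2 - 1 = 23.4475
T = 1/23.4475 = 0.0426485
Efficiency = (1 - 0.0426485)*100 = 95.735 %


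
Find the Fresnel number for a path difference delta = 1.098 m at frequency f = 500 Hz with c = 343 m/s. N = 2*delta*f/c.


N = 2*delta*f/c = 2*delta/lambda, where lambda = c/f
lambda = 343 / 500 = 0.686 m
N = 2 * 1.098 / 0.686 = 3.2012


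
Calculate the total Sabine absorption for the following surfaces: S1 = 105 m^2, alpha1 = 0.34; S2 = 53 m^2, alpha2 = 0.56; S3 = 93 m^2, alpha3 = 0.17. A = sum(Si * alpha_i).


105 * 0.34 = 35.7
53 * 0.56 = 29.68
93 * 0.17 = 15.81
A_total = 35.7 + 29.68 + 15.81 = 81.19 m^2


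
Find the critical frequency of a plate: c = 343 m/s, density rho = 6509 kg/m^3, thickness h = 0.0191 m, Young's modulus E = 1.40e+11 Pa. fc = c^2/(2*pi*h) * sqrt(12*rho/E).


12*rho/E = 12*6509/1.40e+11 = 5.57914e-07
sqrt(12*rho/E) = sqrt(5.57914e-07) = 0.000746936
c^2/(2*pi*h) = 343^2/(2*pi*0.0191) = 980336
fc = 980336 * 0.000746936 = 732.25 Hz


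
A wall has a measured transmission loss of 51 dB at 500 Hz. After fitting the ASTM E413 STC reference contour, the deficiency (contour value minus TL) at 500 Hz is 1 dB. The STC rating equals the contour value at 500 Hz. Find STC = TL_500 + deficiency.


By ASTM E413, STC = value of the fitted reference contour at 500 Hz.
Contour value at 500 Hz = TL_500 + deficiency = 51 + 1 = 52
STC = 52


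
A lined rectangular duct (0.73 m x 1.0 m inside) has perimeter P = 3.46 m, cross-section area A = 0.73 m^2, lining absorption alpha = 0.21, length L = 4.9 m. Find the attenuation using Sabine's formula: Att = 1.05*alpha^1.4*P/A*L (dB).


alpha^1.4 = 0.21^1.4 = 0.112488
Attenuation rate = 1.05 * alpha^1.4 * P / A
= 1.05 * 0.112488 * 3.46 / 0.73 = 0.55982 dB/m
Total Att = 0.55982 * 4.9 = 2.7431 dB


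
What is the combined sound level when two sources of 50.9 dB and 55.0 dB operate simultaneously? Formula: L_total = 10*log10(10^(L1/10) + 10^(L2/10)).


10^(50.9/10) = 123027
10^(55.0/10) = 316228
Sum = 123027 + 316228 = 439255
L_total = 10*log10(439255) = 56.427 dB


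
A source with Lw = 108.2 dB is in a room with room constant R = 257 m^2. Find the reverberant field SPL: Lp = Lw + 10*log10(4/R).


4/R = 4/257 = 0.0155642
Lp = 108.2 + 10*log10(0.0155642) = 90.121 dB


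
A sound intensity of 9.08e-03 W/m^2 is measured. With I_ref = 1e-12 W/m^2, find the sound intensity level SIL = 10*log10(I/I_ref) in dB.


I / I_ref = 9.08e-03 / 1e-12 = 9.08e+09
SIL = 10 * log10(9.08e+09) = 99.581 dB


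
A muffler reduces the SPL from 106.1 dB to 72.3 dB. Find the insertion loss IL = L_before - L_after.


Insertion loss = SPL without muffler - SPL with muffler
IL = 106.1 - 72.3 = 33.8 dB


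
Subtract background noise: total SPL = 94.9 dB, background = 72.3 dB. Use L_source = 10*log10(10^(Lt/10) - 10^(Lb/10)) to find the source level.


10^(94.9/10) = 3.0903e+09
10^(72.3/10) = 1.69824e+07
Difference = 3.0903e+09 - 1.69824e+07 = 3.07332e+09
L_source = 10*log10(3.07332e+09) = 94.876 dB


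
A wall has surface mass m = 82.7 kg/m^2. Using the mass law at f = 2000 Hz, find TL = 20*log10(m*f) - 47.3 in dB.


m * f = 82.7 * 2000 = 165400
20*log10(165400) = 104.371 dB
TL = 104.371 - 47.3 = 57.071 dB


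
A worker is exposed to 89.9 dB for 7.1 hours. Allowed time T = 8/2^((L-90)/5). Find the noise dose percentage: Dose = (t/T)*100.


T_allowed = 8 / 2^((89.9 - 90)/5) = 8.11168 hr
Dose = 7.1 / 8.11168 * 100 = 87.528 %


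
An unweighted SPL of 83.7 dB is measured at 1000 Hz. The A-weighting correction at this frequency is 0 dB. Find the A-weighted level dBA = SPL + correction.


A-weighting table: 1000 Hz -> 0 dB correction
SPL_A = SPL + correction = 83.7 + (0) = 83.7 dBA


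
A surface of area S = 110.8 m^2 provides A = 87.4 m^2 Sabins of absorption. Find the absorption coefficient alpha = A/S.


Absorption coefficient = absorbed power / incident power
alpha = A / S = 87.4 / 110.8 = 0.78881


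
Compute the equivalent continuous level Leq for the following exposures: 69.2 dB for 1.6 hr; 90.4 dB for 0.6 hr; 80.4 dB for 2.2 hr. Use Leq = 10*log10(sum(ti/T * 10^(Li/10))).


T_total = 1.6 + 0.6 + 2.2 = 4.4 hr
(1.6/4.4) * 10^(69.2/10) = 3.0246e+06
(0.6/4.4) * 10^(90.4/10) = 1.4952e+08
(2.2/4.4) * 10^(80.4/10) = 5.48239e+07
Sum = 3.0246e+06 + 1.4952e+08 + 5.48239e+07 = 2.07368e+08
Leq = 10*log10(2.07368e+08) = 83.167 dB


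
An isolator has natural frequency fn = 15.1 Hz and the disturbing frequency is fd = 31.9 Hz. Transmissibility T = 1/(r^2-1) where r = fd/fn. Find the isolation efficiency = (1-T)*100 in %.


r = 31.9 / 15.1 = 2.11258
r^2 - 1 = 2.11258^2 - 1 = 3.46299
T = 1/3.46299 = 0.288768
Efficiency = (1 - 0.288768)*100 = 71.123 %


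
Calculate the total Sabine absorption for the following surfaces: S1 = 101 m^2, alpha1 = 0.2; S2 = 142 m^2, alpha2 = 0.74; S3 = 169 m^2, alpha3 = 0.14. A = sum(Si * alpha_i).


101 * 0.2 = 20.2
142 * 0.74 = 105.08
169 * 0.14 = 23.66
A_total = 20.2 + 105.08 + 23.66 = 148.94 m^2


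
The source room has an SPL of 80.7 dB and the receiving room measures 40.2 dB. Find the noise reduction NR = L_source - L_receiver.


NR = L_source - L_receiver (difference between source and receiving room levels)
NR = 80.7 - 40.2 = 40.5 dB


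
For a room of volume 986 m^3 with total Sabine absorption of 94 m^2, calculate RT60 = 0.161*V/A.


RT60 = 0.161 * 986 / 94 = 1.6888 s


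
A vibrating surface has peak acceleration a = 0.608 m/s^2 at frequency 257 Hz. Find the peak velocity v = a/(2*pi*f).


omega = 2*pi*f = 2*pi*257 = 1614.78 rad/s
v = a / omega = 0.608 / 1614.78 = 0.00037652 m/s


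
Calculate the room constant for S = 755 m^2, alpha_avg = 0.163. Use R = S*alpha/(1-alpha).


R = 755 * 0.163 / (1 - 0.163) = 147.03 m^2


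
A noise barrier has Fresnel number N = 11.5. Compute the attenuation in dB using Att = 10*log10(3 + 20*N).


3 + 20*N = 3 + 20*11.5 = 233
Att = 10*log10(233) = 23.674 dB


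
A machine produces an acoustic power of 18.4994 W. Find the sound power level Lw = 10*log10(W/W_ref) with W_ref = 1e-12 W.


W / W_ref = 18.4994 / 1e-12 = 1.84994e+13
Lw = 10 * log10(1.84994e+13) = 132.67 dB


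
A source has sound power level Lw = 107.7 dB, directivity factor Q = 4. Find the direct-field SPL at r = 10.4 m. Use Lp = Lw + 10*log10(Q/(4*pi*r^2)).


4*pi*r^2 = 4*pi*10.4^2 = 1359.18 m^2
Q / (4*pi*r^2) = 4 / 1359.18 = 0.00294295
Lp = 107.7 + 10*log10(0.00294295) = 82.388 dB


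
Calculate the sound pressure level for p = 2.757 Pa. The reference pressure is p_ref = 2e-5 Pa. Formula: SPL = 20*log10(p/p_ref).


p / p_ref = 2.757 / 2e-5 = 137850
SPL = 20 * log10(137850) = 102.79 dB


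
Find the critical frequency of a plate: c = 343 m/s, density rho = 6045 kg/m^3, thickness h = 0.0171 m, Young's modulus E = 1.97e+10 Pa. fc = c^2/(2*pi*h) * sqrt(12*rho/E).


12*rho/E = 12*6045/1.97e+10 = 3.68223e-06
sqrt(12*rho/E) = sqrt(3.68223e-06) = 0.00191891
c^2/(2*pi*h) = 343^2/(2*pi*0.0171) = 1.095e+06
fc = 1.095e+06 * 0.00191891 = 2101.2 Hz


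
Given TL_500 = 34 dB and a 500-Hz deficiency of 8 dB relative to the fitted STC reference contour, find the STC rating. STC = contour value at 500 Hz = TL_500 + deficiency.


By ASTM E413, STC = value of the fitted reference contour at 500 Hz.
Contour value at 500 Hz = TL_500 + deficiency = 34 + 8 = 42
STC = 42


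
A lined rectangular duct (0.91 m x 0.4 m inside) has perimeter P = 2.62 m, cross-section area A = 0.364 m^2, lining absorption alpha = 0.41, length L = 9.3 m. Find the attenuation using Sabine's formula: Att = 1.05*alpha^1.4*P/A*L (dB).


alpha^1.4 = 0.41^1.4 = 0.28701
Attenuation rate = 1.05 * alpha^1.4 * P / A
= 1.05 * 0.28701 * 2.62 / 0.364 = 2.16913 dB/m
Total Att = 2.16913 * 9.3 = 20.173 dB


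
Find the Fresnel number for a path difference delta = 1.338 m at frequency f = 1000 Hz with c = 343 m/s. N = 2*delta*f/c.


N = 2*delta*f/c = 2*delta/lambda, where lambda = c/f
lambda = 343 / 1000 = 0.343 m
N = 2 * 1.338 / 0.343 = 7.8017


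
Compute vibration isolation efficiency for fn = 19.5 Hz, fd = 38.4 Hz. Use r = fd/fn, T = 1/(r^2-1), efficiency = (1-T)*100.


r = 38.4 / 19.5 = 1.96923
r^2 - 1 = 1.96923^2 - 1 = 2.87787
T = 1/2.87787 = 0.347479
Efficiency = (1 - 0.347479)*100 = 65.252 %


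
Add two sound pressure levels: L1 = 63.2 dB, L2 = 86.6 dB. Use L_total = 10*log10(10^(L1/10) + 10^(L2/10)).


10^(63.2/10) = 2.0893e+06
10^(86.6/10) = 4.57088e+08
Sum = 2.0893e+06 + 4.57088e+08 = 4.59177e+08
L_total = 10*log10(4.59177e+08) = 86.62 dB


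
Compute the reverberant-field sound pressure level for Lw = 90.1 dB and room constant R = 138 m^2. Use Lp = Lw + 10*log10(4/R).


4/R = 4/138 = 0.0289855
Lp = 90.1 + 10*log10(0.0289855) = 74.722 dB


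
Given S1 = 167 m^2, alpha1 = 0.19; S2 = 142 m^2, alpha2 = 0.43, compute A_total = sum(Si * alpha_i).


167 * 0.19 = 31.73
142 * 0.43 = 61.06
A_total = 31.73 + 61.06 = 92.79 m^2


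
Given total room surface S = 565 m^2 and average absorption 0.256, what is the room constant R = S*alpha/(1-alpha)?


R = 565 * 0.256 / (1 - 0.256) = 194.41 m^2


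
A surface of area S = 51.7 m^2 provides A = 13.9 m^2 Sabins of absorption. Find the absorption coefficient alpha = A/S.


Absorption coefficient = absorbed power / incident power
alpha = A / S = 13.9 / 51.7 = 0.26886


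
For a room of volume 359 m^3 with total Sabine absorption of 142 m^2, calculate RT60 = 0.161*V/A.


RT60 = 0.161 * 359 / 142 = 0.40704 s


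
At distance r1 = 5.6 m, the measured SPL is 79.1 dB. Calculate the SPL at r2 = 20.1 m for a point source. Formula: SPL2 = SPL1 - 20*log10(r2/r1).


r2/r1 = 20.1/5.6 = 3.58929
Correction = 20*log10(3.58929) = 11.1002 dB
SPL2 = 79.1 - 11.1002 = 68 dB


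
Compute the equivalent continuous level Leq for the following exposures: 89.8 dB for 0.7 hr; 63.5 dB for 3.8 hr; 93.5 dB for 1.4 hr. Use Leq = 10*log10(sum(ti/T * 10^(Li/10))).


T_total = 0.7 + 3.8 + 1.4 = 5.9 hr
(0.7/5.9) * 10^(89.8/10) = 1.13304e+08
(3.8/5.9) * 10^(63.5/10) = 1.44189e+06
(1.4/5.9) * 10^(93.5/10) = 5.31222e+08
Sum = 1.13304e+08 + 1.44189e+06 + 5.31222e+08 = 6.45968e+08
Leq = 10*log10(6.45968e+08) = 88.102 dB


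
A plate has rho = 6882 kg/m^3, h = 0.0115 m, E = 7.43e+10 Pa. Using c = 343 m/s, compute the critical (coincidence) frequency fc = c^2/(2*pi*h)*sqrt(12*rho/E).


12*rho/E = 12*6882/7.43e+10 = 1.11149e-06
sqrt(12*rho/E) = sqrt(1.11149e-06) = 0.00105427
c^2/(2*pi*h) = 343^2/(2*pi*0.0115) = 1.62821e+06
fc = 1.62821e+06 * 0.00105427 = 1716.6 Hz


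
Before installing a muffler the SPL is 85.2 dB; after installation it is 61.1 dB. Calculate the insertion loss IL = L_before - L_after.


Insertion loss = SPL without muffler - SPL with muffler
IL = 85.2 - 61.1 = 24.1 dB


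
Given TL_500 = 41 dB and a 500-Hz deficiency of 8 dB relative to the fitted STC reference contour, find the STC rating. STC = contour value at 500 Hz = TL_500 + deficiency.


By ASTM E413, STC = value of the fitted reference contour at 500 Hz.
Contour value at 500 Hz = TL_500 + deficiency = 41 + 8 = 49
STC = 49


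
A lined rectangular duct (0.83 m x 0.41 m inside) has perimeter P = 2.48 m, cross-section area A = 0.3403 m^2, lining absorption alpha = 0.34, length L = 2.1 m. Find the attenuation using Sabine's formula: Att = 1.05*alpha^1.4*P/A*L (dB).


alpha^1.4 = 0.34^1.4 = 0.220836
Attenuation rate = 1.05 * alpha^1.4 * P / A
= 1.05 * 0.220836 * 2.48 / 0.3403 = 1.68985 dB/m
Total Att = 1.68985 * 2.1 = 3.5487 dB


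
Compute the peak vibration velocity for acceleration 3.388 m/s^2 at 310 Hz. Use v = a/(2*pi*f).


omega = 2*pi*f = 2*pi*310 = 1947.79 rad/s
v = a / omega = 3.388 / 1947.79 = 0.0017394 m/s


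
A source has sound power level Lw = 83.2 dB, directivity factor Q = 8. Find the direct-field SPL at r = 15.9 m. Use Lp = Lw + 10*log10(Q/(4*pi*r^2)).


4*pi*r^2 = 4*pi*15.9^2 = 3176.9 m^2
Q / (4*pi*r^2) = 8 / 3176.9 = 0.00251818
Lp = 83.2 + 10*log10(0.00251818) = 57.211 dB


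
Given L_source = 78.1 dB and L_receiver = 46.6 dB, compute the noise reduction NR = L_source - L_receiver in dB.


NR = L_source - L_receiver (difference between source and receiving room levels)
NR = 78.1 - 46.6 = 31.5 dB


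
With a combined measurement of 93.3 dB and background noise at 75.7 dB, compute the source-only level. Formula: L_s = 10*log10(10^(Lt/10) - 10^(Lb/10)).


10^(93.3/10) = 2.13796e+09
10^(75.7/10) = 3.71535e+07
Difference = 2.13796e+09 - 3.71535e+07 = 2.10081e+09
L_source = 10*log10(2.10081e+09) = 93.224 dB


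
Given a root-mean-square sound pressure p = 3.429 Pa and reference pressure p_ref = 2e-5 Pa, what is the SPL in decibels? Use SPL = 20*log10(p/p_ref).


p / p_ref = 3.429 / 2e-5 = 171450
SPL = 20 * log10(171450) = 104.68 dB


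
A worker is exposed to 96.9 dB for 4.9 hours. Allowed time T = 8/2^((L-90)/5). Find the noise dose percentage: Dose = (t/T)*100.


T_allowed = 8 / 2^((96.9 - 90)/5) = 3.07375 hr
Dose = 4.9 / 3.07375 * 100 = 159.41 %


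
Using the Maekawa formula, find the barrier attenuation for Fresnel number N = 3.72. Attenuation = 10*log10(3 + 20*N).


3 + 20*N = 3 + 20*3.72 = 77.4
Att = 10*log10(77.4) = 18.887 dB


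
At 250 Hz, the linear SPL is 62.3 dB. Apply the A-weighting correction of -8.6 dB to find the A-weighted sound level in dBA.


A-weighting table: 250 Hz -> -8.6 dB correction
SPL_A = SPL + correction = 62.3 + (-8.6) = 53.7 dBA


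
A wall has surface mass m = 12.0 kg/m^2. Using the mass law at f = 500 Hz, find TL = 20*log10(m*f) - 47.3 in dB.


m * f = 12.0 * 500 = 6000
20*log10(6000) = 75.563 dB
TL = 75.563 - 47.3 = 28.263 dB


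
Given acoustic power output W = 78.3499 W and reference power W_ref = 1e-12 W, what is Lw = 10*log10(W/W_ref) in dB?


W / W_ref = 78.3499 / 1e-12 = 7.83499e+13
Lw = 10 * log10(7.83499e+13) = 138.94 dB


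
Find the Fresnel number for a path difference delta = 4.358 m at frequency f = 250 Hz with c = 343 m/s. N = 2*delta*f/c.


N = 2*delta*f/c = 2*delta/lambda, where lambda = c/f
lambda = 343 / 250 = 1.372 m
N = 2 * 4.358 / 1.372 = 6.3528


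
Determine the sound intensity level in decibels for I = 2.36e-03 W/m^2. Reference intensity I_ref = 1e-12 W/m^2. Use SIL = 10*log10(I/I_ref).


I / I_ref = 2.36e-03 / 1e-12 = 2.36e+09
SIL = 10 * log10(2.36e+09) = 93.729 dB


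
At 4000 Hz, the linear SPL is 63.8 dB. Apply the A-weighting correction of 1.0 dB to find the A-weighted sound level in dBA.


A-weighting table: 4000 Hz -> 1.0 dB correction
SPL_A = SPL + correction = 63.8 + (1.0) = 64.8 dBA


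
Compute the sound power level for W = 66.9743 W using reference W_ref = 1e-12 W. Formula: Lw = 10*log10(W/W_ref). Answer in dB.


W / W_ref = 66.9743 / 1e-12 = 6.69743e+13
Lw = 10 * log10(6.69743e+13) = 138.26 dB


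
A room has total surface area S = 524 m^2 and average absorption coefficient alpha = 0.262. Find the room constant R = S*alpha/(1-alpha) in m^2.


R = 524 * 0.262 / (1 - 0.262) = 186.03 m^2


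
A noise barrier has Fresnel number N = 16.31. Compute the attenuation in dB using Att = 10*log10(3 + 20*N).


3 + 20*N = 3 + 20*16.31 = 329.2
Att = 10*log10(329.2) = 25.175 dB


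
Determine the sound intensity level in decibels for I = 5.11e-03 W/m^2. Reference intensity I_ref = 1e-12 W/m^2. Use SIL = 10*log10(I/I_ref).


I / I_ref = 5.11e-03 / 1e-12 = 5.11e+09
SIL = 10 * log10(5.11e+09) = 97.084 dB


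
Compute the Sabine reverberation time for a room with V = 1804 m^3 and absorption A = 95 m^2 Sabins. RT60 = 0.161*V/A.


RT60 = 0.161 * 1804 / 95 = 3.0573 s


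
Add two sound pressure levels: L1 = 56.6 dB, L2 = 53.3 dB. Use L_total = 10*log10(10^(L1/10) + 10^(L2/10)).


10^(56.6/10) = 457088
10^(53.3/10) = 213796
Sum = 457088 + 213796 = 670884
L_total = 10*log10(670884) = 58.266 dB


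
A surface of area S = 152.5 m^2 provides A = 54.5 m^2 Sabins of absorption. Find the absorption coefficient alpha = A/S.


Absorption coefficient = absorbed power / incident power
alpha = A / S = 54.5 / 152.5 = 0.35738


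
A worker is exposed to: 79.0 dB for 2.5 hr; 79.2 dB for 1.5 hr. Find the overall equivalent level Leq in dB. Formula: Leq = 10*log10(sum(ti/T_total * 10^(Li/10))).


T_total = 2.5 + 1.5 = 4.0 hr
(2.5/4.0) * 10^(79.0/10) = 4.96455e+07
(1.5/4.0) * 10^(79.2/10) = 3.11911e+07
Sum = 4.96455e+07 + 3.11911e+07 = 8.08366e+07
Leq = 10*log10(8.08366e+07) = 79.076 dB


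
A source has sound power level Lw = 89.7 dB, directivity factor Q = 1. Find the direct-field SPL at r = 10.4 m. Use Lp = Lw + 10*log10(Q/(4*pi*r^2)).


4*pi*r^2 = 4*pi*10.4^2 = 1359.18 m^2
Q / (4*pi*r^2) = 1 / 1359.18 = 0.000735738
Lp = 89.7 + 10*log10(0.000735738) = 58.367 dB


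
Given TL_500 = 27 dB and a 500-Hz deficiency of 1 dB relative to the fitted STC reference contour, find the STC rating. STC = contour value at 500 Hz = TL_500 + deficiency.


By ASTM E413, STC = value of the fitted reference contour at 500 Hz.
Contour value at 500 Hz = TL_500 + deficiency = 27 + 1 = 28
STC = 28


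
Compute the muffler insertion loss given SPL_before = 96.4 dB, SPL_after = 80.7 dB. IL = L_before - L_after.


Insertion loss = SPL without muffler - SPL with muffler
IL = 96.4 - 80.7 = 15.7 dB


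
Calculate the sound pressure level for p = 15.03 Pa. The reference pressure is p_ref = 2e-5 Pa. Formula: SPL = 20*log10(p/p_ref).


p / p_ref = 15.03 / 2e-5 = 751500
SPL = 20 * log10(751500) = 117.52 dB


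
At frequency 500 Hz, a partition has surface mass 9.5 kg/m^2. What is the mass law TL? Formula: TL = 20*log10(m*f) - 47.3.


m * f = 9.5 * 500 = 4750
20*log10(4750) = 73.5339 dB
TL = 73.5339 - 47.3 = 26.234 dB


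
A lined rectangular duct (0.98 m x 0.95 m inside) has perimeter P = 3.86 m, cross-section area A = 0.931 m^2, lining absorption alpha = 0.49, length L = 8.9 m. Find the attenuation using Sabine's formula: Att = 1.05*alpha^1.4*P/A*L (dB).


alpha^1.4 = 0.49^1.4 = 0.368362
Attenuation rate = 1.05 * alpha^1.4 * P / A
= 1.05 * 0.368362 * 3.86 / 0.931 = 1.60362 dB/m
Total Att = 1.60362 * 8.9 = 14.272 dB


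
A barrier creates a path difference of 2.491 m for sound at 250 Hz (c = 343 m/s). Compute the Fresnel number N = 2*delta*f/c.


N = 2*delta*f/c = 2*delta/lambda, where lambda = c/f
lambda = 343 / 250 = 1.372 m
N = 2 * 2.491 / 1.372 = 3.6312


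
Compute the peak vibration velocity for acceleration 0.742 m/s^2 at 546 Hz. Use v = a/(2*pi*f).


omega = 2*pi*f = 2*pi*546 = 3430.62 rad/s
v = a / omega = 0.742 / 3430.62 = 0.00021629 m/s


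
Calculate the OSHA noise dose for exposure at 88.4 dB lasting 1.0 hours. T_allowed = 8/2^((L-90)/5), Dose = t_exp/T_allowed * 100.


T_allowed = 8 / 2^((88.4 - 90)/5) = 9.98664 hr
Dose = 1.0 / 9.98664 * 100 = 10.013 %


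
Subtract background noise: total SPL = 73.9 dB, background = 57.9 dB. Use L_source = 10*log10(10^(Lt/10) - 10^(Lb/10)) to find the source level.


10^(73.9/10) = 2.45471e+07
10^(57.9/10) = 616595
Difference = 2.45471e+07 - 616595 = 2.39305e+07
L_source = 10*log10(2.39305e+07) = 73.79 dB


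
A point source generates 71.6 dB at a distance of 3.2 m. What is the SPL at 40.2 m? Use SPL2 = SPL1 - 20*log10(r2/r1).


r2/r1 = 40.2/3.2 = 12.5625
Correction = 20*log10(12.5625) = 21.9815 dB
SPL2 = 71.6 - 21.9815 = 49.618 dB


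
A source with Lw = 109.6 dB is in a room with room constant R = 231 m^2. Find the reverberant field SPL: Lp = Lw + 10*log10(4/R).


4/R = 4/231 = 0.017316
Lp = 109.6 + 10*log10(0.017316) = 91.984 dB


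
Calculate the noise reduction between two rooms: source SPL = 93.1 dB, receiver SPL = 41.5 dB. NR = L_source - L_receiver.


NR = L_source - L_receiver (difference between source and receiving room levels)
NR = 93.1 - 41.5 = 51.6 dB


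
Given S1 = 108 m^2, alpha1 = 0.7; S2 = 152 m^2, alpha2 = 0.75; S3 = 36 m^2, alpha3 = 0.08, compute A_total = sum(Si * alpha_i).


108 * 0.7 = 75.6
152 * 0.75 = 114
36 * 0.08 = 2.88
A_total = 75.6 + 114 + 2.88 = 192.48 m^2


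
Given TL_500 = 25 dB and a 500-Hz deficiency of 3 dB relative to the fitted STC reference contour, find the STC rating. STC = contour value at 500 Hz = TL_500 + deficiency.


By ASTM E413, STC = value of the fitted reference contour at 500 Hz.
Contour value at 500 Hz = TL_500 + deficiency = 25 + 3 = 28
STC = 28


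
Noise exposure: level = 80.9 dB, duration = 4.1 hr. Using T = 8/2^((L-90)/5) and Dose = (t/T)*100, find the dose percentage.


T_allowed = 8 / 2^((80.9 - 90)/5) = 28.2465 hr
Dose = 4.1 / 28.2465 * 100 = 14.515 %


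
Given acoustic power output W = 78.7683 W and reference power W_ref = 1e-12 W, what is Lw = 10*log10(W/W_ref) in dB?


W / W_ref = 78.7683 / 1e-12 = 7.87683e+13
Lw = 10 * log10(7.87683e+13) = 138.96 dB


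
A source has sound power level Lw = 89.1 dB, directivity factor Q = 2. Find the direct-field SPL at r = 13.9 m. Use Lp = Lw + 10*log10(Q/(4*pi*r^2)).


4*pi*r^2 = 4*pi*13.9^2 = 2427.95 m^2
Q / (4*pi*r^2) = 2 / 2427.95 = 0.00082374
Lp = 89.1 + 10*log10(0.00082374) = 58.258 dB


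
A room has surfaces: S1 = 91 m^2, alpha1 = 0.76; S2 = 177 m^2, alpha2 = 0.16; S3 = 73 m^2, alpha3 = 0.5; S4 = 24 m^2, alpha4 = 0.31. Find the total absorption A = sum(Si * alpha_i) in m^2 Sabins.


91 * 0.76 = 69.16
177 * 0.16 = 28.32
73 * 0.5 = 36.5
24 * 0.31 = 7.44
A_total = 69.16 + 28.32 + 36.5 + 7.44 = 141.42 m^2


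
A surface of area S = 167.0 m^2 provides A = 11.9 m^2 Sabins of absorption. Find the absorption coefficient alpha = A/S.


Absorption coefficient = absorbed power / incident power
alpha = A / S = 11.9 / 167.0 = 0.071257


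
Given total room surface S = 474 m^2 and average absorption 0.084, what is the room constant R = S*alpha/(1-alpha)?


R = 474 * 0.084 / (1 - 0.084) = 43.467 m^2


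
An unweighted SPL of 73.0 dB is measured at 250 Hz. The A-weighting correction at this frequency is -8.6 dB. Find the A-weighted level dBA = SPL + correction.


A-weighting table: 250 Hz -> -8.6 dB correction
SPL_A = SPL + correction = 73.0 + (-8.6) = 64.4 dBA


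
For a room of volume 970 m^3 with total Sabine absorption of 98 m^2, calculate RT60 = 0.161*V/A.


RT60 = 0.161 * 970 / 98 = 1.5936 s


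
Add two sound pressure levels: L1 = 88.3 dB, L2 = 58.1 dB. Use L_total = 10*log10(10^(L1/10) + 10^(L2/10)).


10^(88.3/10) = 6.76083e+08
10^(58.1/10) = 645654
Sum = 6.76083e+08 + 645654 = 6.76729e+08
L_total = 10*log10(6.76729e+08) = 88.304 dB


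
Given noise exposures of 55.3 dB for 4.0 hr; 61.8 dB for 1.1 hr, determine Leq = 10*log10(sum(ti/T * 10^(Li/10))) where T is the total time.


T_total = 4.0 + 1.1 = 5.1 hr
(4.0/5.1) * 10^(55.3/10) = 265760
(1.1/5.1) * 10^(61.8/10) = 326454
Sum = 265760 + 326454 = 592214
Leq = 10*log10(592214) = 57.725 dB


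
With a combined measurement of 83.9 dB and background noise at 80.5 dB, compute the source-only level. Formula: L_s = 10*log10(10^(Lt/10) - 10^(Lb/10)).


10^(83.9/10) = 2.45471e+08
10^(80.5/10) = 1.12202e+08
Difference = 2.45471e+08 - 1.12202e+08 = 1.33269e+08
L_source = 10*log10(1.33269e+08) = 81.247 dB


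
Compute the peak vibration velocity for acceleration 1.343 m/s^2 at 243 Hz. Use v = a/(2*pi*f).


omega = 2*pi*f = 2*pi*243 = 1526.81 rad/s
v = a / omega = 1.343 / 1526.81 = 0.00087961 m/s


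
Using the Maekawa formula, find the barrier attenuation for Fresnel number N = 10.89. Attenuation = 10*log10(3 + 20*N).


3 + 20*N = 3 + 20*10.89 = 220.8
Att = 10*log10(220.8) = 23.44 dB


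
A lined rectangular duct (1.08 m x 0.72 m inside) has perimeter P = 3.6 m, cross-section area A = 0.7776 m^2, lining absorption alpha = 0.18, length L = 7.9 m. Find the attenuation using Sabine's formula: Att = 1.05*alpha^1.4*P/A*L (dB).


alpha^1.4 = 0.18^1.4 = 0.0906529
Attenuation rate = 1.05 * alpha^1.4 * P / A
= 1.05 * 0.0906529 * 3.6 / 0.7776 = 0.440674 dB/m
Total Att = 0.440674 * 7.9 = 3.4813 dB


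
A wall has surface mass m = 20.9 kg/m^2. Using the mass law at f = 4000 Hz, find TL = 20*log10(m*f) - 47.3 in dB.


m * f = 20.9 * 4000 = 83600
20*log10(83600) = 98.4441 dB
TL = 98.4441 - 47.3 = 51.144 dB


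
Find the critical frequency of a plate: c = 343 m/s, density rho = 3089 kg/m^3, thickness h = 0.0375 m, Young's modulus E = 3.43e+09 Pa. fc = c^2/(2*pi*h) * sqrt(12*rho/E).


12*rho/E = 12*3089/3.43e+09 = 1.0807e-05
sqrt(12*rho/E) = sqrt(1.0807e-05) = 0.0032874
c^2/(2*pi*h) = 343^2/(2*pi*0.0375) = 499318
fc = 499318 * 0.0032874 = 1641.5 Hz


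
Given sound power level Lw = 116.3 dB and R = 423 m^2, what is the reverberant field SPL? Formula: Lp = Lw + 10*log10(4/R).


4/R = 4/423 = 0.00945626
Lp = 116.3 + 10*log10(0.00945626) = 96.057 dB


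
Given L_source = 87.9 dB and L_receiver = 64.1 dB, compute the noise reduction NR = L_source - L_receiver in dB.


NR = L_source - L_receiver (difference between source and receiving room levels)
NR = 87.9 - 64.1 = 23.8 dB


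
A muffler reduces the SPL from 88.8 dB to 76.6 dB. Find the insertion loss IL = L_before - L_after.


Insertion loss = SPL without muffler - SPL with muffler
IL = 88.8 - 76.6 = 12.2 dB


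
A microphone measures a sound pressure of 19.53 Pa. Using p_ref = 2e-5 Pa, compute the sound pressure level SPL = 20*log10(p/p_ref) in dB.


p / p_ref = 19.53 / 2e-5 = 976500
SPL = 20 * log10(976500) = 119.79 dB


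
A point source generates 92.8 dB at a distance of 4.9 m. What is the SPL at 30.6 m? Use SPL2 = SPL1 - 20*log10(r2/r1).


r2/r1 = 30.6/4.9 = 6.2449
Correction = 20*log10(6.2449) = 15.9105 dB
SPL2 = 92.8 - 15.9105 = 76.889 dB


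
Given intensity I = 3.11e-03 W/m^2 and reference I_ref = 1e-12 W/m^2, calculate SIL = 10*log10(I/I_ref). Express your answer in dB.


I / I_ref = 3.11e-03 / 1e-12 = 3.11e+09
SIL = 10 * log10(3.11e+09) = 94.928 dB


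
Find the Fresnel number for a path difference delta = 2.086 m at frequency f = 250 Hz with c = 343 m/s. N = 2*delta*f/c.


N = 2*delta*f/c = 2*delta/lambda, where lambda = c/f
lambda = 343 / 250 = 1.372 m
N = 2 * 2.086 / 1.372 = 3.0408


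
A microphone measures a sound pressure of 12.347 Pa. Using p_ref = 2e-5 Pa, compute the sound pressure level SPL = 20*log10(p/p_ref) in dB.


p / p_ref = 12.347 / 2e-5 = 617350
SPL = 20 * log10(617350) = 115.81 dB


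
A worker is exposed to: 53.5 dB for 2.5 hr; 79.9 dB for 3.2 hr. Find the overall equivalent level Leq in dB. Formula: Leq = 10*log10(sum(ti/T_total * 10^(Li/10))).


T_total = 2.5 + 3.2 = 5.7 hr
(2.5/5.7) * 10^(53.5/10) = 98189.5
(3.2/5.7) * 10^(79.9/10) = 5.48624e+07
Sum = 98189.5 + 5.48624e+07 = 5.49606e+07
Leq = 10*log10(5.49606e+07) = 77.401 dB


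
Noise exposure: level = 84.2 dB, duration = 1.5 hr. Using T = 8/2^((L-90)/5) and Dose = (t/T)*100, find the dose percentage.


T_allowed = 8 / 2^((84.2 - 90)/5) = 17.8766 hr
Dose = 1.5 / 17.8766 * 100 = 8.3909 %


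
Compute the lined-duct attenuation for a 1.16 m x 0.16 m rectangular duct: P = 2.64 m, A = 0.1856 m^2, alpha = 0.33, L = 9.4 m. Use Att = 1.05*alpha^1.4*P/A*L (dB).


alpha^1.4 = 0.33^1.4 = 0.211797
Attenuation rate = 1.05 * alpha^1.4 * P / A
= 1.05 * 0.211797 * 2.64 / 0.1856 = 3.16326 dB/m
Total Att = 3.16326 * 9.4 = 29.735 dB


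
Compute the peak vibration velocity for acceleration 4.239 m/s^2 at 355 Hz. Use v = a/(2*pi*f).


omega = 2*pi*f = 2*pi*355 = 2230.53 rad/s
v = a / omega = 4.239 / 2230.53 = 0.0019004 m/s


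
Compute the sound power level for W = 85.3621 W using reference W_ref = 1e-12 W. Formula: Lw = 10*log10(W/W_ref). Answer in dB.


W / W_ref = 85.3621 / 1e-12 = 8.53621e+13
Lw = 10 * log10(8.53621e+13) = 139.31 dB
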